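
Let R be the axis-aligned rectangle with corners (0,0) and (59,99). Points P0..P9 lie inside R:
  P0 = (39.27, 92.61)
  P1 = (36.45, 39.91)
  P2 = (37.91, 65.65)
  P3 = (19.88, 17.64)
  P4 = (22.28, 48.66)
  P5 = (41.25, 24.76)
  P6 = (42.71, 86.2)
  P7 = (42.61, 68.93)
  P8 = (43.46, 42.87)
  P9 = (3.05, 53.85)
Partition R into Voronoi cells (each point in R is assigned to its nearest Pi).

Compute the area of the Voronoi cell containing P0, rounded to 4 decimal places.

Area of P0's cell: 690.3336

1. box [0,59]×[0,99]: [(0, 0) (59, 0) (59, 99) (0, 99)]
2. ⊥bis P0·P1 via (37.86,66.26): [(0, 68.2859) (59, 65.1288) (59, 99) (0, 99)]  |A|=1905.2665
3. ⊥bis P0·P2 via (38.59,79.13): [(0, 81.0767) (59, 78.1004) (59, 99) (0, 99)]  |A|=1145.2758
4. ⊥bis P0·P3 via (29.575,55.125): [(0, 81.0767) (59, 78.1004) (59, 99) (0, 99)]  |A|=1145.2758
5. ⊥bis P0·P4 via (30.775,70.635): [(0, 82.5319) (4.3292, 80.8583) (59, 78.1004) (59, 99) (0, 99)]  |A|=1142.1259
6. ⊥bis P0·P5 via (40.26,58.685): [(0, 82.5319) (4.3292, 80.8583) (59, 78.1004) (59, 99) (0, 99)]  |A|=1142.1259
7. ⊥bis P0·P6 via (40.99,89.405): [(0, 82.5319) (4.3292, 80.8583) (23.2827, 79.9022) (58.8691, 99) (0, 99)]  |A|=767.6372
8. ⊥bis P0·P7 via (40.94,80.77): [(0, 82.5319) (4.3292, 80.8583) (23.2827, 79.9022) (58.8691, 99) (0, 99)]  |A|=767.6372
9. ⊥bis P0·P8 via (41.365,67.74): [(0, 82.5319) (4.3292, 80.8583) (23.2827, 79.9022) (58.8691, 99) (0, 99)]  |A|=767.6372
10. ⊥bis P0·P9 via (21.16,73.23): [(0, 93.0034) (13.4914, 80.3961) (23.2827, 79.9022) (58.8691, 99) (0, 99)]  |A|=690.3336
11. canonical 5-gon: [(0, 93.0034) (13.4914, 80.3961) (23.2827, 79.9022) (58.8691, 99) (0, 99)]
12. shoelace: 690.3336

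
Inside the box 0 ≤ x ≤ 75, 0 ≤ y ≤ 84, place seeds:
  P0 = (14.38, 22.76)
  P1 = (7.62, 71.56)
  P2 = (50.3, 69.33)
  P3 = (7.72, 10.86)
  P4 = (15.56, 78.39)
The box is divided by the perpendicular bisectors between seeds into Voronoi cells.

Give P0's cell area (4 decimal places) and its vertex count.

1. box [0,75]×[0,84]: [(0, 0) (75, 0) (75, 84) (0, 84)]
2. ⊥bis P0·P1 via (11,47.16): [(0, 45.6362) (0, 0) (75, 0) (75, 56.0256)]  |A|=3812.3176
3. ⊥bis P0·P2 via (32.34,46.045): [(27.8654, 49.4963) (0, 45.6362) (0, 0) (75, 0) (75, 13.1408)]  |A|=2801.6409
4. ⊥bis P0·P3 via (11.05,16.81): [(27.8654, 49.4963) (0, 45.6362) (0, 22.9943) (41.0859, 0) (75, 0) (75, 13.1408)]  |A|=2329.2706
5. ⊥bis P0·P4 via (14.97,50.575): [(27.8654, 49.4963) (0, 45.6362) (0, 22.9943) (41.0859, 0) (75, 0) (75, 13.1408)]  |A|=2329.2706
6. canonical 6-gon: [(27.8654, 49.4963) (0, 45.6362) (0, 22.9943) (41.0859, 0) (75, 0) (75, 13.1408)]
7. shoelace: 2329.2706

Area of P0's cell: 2329.2706 (6 vertices)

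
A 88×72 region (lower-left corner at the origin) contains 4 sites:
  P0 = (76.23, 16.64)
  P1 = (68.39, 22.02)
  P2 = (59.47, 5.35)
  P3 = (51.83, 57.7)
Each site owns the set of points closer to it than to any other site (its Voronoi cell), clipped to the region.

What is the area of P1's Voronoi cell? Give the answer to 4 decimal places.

1. box [0,88]×[0,72]: [(0, 0) (88, 0) (88, 72) (0, 72)]
2. ⊥bis P1·P0 via (72.31,19.33): [(0, 0) (59.0453, 0) (88, 42.1942) (88, 72) (0, 72)]  |A|=5725.1388
3. ⊥bis P1·P2 via (63.93,13.685): [(0, 47.8935) (67.226, 11.9213) (88, 42.1942) (88, 72) (0, 72)]  |A|=3763.3456
4. ⊥bis P1·P3 via (60.11,39.86): [(35.9602, 28.6515) (67.226, 11.9213) (88, 42.1942) (88, 52.8045)]  |A|=923.1062
5. canonical 4-gon: [(35.9602, 28.6515) (67.226, 11.9213) (88, 42.1942) (88, 52.8045)]
6. shoelace: 923.1062

Area of P1's cell: 923.1062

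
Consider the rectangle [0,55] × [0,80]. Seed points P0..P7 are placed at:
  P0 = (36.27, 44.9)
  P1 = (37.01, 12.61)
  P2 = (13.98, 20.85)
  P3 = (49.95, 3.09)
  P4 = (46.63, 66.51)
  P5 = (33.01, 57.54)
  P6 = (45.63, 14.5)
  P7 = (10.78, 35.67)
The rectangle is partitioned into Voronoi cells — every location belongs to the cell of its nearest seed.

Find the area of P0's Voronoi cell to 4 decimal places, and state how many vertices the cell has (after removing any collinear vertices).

1. box [0,55]×[0,80]: [(0, 0) (55, 0) (55, 80) (0, 80)]
2. ⊥bis P0·P1 via (36.64,28.755): [(0, 27.9153) (55, 29.1758) (55, 80) (0, 80)]  |A|=2829.9955
3. ⊥bis P0·P2 via (25.125,32.875): [(0, 56.1613) (29.7409, 28.5969) (55, 29.1758) (55, 80) (0, 80)]  |A|=2409.9644
4. ⊥bis P0·P3 via (43.11,23.995): [(0, 56.1613) (29.7409, 28.5969) (55, 29.1758) (55, 80) (0, 80)]  |A|=2409.9644
5. ⊥bis P0·P4 via (41.45,55.705): [(0, 75.5764) (0, 56.1613) (29.7409, 28.5969) (55, 29.1758) (55, 49.209)]  |A|=1441.565
6. ⊥bis P0·P5 via (34.64,51.22): [(45.1507, 53.9308) (11.7118, 45.3066) (29.7409, 28.5969) (55, 29.1758) (55, 49.209)]  |A|=771.2729
7. ⊥bis P0·P6 via (40.95,29.7): [(45.1507, 53.9308) (11.7118, 45.3066) (29.7409, 28.5969) (37.9805, 28.7857) (55, 34.0259) (55, 49.209)]  |A|=729.9993
8. ⊥bis P0·P7 via (23.525,40.285): [(45.1507, 53.9308) (20.853, 47.6642) (26.7553, 31.364) (29.7409, 28.5969) (37.9805, 28.7857) (55, 34.0259) (55, 49.209)]  |A|=648.5405
9. canonical 7-gon: [(45.1507, 53.9308) (20.853, 47.6642) (26.7553, 31.364) (29.7409, 28.5969) (37.9805, 28.7857) (55, 34.0259) (55, 49.209)]
10. shoelace: 648.5405

Area of P0's cell: 648.5405 (7 vertices)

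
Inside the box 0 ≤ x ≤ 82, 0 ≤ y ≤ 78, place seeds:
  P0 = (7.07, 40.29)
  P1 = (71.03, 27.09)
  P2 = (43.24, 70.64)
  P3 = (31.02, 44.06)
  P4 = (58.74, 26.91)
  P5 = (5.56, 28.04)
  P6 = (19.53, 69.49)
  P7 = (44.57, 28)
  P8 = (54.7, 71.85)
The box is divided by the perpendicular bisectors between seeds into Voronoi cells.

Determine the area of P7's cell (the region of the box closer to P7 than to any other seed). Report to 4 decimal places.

Area of P7's cell: 959.0166

1. box [0,82]×[0,78]: [(0, 0) (82, 0) (82, 78) (0, 78)]
2. ⊥bis P7·P0 via (25.82,34.145): [(14.6295, 0) (82, 0) (82, 78) (40.1927, 78)]  |A|=4257.9307
3. ⊥bis P7·P1 via (57.8,27.545): [(14.6295, 0) (56.8527, 0) (59.5352, 78) (40.1927, 78)]  |A|=2401.0592
4. ⊥bis P7·P2 via (43.905,49.32): [(30.6579, 48.9068) (14.6295, 0) (56.8527, 0) (58.5646, 49.7773)]  |A|=1726.313
5. ⊥bis P7·P3 via (37.795,36.03): [(53.917, 49.6323) (22.0971, 22.7855) (14.6295, 0) (56.8527, 0) (58.5646, 49.7773)]  |A|=1425.6404
6. ⊥bis P7·P4 via (51.655,27.455): [(53.3224, 49.1306) (22.0971, 22.7855) (14.6295, 0) (49.5431, 0)]  |A|=1115.0361
7. ⊥bis P7·P5 via (25.065,28.02): [(53.3224, 49.1306) (25.0622, 25.2872) (25.0363, 0) (49.5431, 0)]  |A|=959.018
8. ⊥bis P7·P6 via (32.05,48.745): [(53.3224, 49.1306) (25.0622, 25.2872) (25.0363, 0) (49.5431, 0)]  |A|=959.018
9. ⊥bis P7·P8 via (49.635,49.925): [(53.318, 49.0742) (53.2689, 49.0855) (25.0622, 25.2872) (25.0363, 0) (49.5431, 0)]  |A|=959.0166
10. canonical 5-gon: [(53.318, 49.0742) (53.2689, 49.0855) (25.0622, 25.2872) (25.0363, 0) (49.5431, 0)]
11. shoelace: 959.0166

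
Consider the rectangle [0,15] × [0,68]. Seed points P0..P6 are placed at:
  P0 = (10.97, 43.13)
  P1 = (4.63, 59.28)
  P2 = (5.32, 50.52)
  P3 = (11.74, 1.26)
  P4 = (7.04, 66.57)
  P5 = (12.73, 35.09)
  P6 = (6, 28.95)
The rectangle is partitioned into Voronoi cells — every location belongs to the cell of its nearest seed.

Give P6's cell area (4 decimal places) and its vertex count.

Area of P6's cell: 281.4732 (5 vertices)

1. box [0,15]×[0,68]: [(0, 0) (15, 0) (15, 68) (0, 68)]
2. ⊥bis P6·P0 via (8.485,36.04): [(0, 39.0139) (0, 0) (15, 0) (15, 33.7565)]  |A|=545.7785
3. ⊥bis P6·P1 via (5.315,44.115): [(0, 39.0139) (0, 0) (15, 0) (15, 33.7565)]  |A|=545.7785
4. ⊥bis P6·P2 via (5.66,39.735): [(0, 39.0139) (0, 0) (15, 0) (15, 33.7565)]  |A|=545.7785
5. ⊥bis P6·P3 via (8.87,15.105): [(0, 39.0139) (0, 13.2663) (15, 16.3757) (15, 33.7565)]  |A|=323.4635
6. ⊥bis P6·P4 via (6.52,47.76): [(0, 39.0139) (0, 13.2663) (15, 16.3757) (15, 33.7565)]  |A|=323.4635
7. ⊥bis P6·P5 via (9.365,32.02): [(4.387, 37.4763) (0, 39.0139) (0, 13.2663) (15, 16.3757) (15, 25.8435)]  |A|=281.4732
8. canonical 5-gon: [(4.387, 37.4763) (0, 39.0139) (0, 13.2663) (15, 16.3757) (15, 25.8435)]
9. shoelace: 281.4732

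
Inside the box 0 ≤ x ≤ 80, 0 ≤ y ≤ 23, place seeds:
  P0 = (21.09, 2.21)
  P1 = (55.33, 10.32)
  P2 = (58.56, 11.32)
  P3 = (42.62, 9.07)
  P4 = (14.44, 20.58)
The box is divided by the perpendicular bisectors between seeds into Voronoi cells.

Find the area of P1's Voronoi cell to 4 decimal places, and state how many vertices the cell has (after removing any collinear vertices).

1. box [0,80]×[0,23]: [(0, 0) (80, 0) (80, 23) (0, 23)]
2. ⊥bis P1·P0 via (38.21,6.265): [(39.6939, 0) (80, 0) (80, 23) (34.2462, 23)]  |A|=989.6888
3. ⊥bis P1·P2 via (56.945,10.82): [(39.6939, 0) (60.2948, 0) (53.1741, 23) (34.2462, 23)]  |A|=454.5817
4. ⊥bis P1·P3 via (48.975,9.695): [(49.9285, 0) (60.2948, 0) (53.1741, 23) (47.6665, 23)]  |A|=182.5508
5. ⊥bis P1·P4 via (34.885,15.45): [(49.9285, 0) (60.2948, 0) (53.1741, 23) (47.6665, 23)]  |A|=182.5508
6. canonical 4-gon: [(49.9285, 0) (60.2948, 0) (53.1741, 23) (47.6665, 23)]
7. shoelace: 182.5508

Area of P1's cell: 182.5508 (4 vertices)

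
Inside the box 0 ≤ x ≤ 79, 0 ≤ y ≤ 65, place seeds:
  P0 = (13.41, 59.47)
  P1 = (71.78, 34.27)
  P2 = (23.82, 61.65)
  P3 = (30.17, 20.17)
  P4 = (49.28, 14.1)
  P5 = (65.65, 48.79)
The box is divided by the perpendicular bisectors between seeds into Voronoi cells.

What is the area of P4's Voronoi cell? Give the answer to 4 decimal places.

Area of P4's cell: 931.9944

1. box [0,79]×[0,65]: [(0, 0) (79, 0) (79, 65) (0, 65)]
2. ⊥bis P4·P0 via (31.345,36.785): [(0, 12.0033) (0, 0) (79, 0) (79, 65) (67.0326, 65)]  |A|=3358.7469
3. ⊥bis P4·P1 via (60.53,24.185): [(41.8146, 45.0624) (0, 12.0033) (0, 0) (79, 0) (79, 3.5814)]  |A|=2097.5081
4. ⊥bis P4·P2 via (36.55,37.875): [(44.4607, 42.1107) (24.6949, 31.5273) (0, 12.0033) (0, 0) (79, 0) (79, 3.5814)]  |A|=2054.3345
5. ⊥bis P4·P3 via (39.725,17.135): [(46.8216, 39.477) (34.2823, 0) (79, 0) (79, 3.5814)]  |A|=940.2809
6. ⊥bis P4·P5 via (57.465,31.445): [(51.4973, 34.2611) (45.9903, 36.8598) (34.2823, 0) (79, 0) (79, 3.5814)]  |A|=931.9944
7. canonical 5-gon: [(51.4973, 34.2611) (45.9903, 36.8598) (34.2823, 0) (79, 0) (79, 3.5814)]
8. shoelace: 931.9944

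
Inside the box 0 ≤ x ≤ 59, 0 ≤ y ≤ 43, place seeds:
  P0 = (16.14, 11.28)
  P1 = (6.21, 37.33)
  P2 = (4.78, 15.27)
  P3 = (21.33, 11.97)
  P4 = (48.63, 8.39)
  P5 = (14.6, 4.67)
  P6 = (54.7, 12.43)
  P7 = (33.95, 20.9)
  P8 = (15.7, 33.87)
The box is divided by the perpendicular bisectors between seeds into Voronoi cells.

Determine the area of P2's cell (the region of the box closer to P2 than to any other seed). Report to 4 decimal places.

Area of P2's cell: 228.3512

1. box [0,59]×[0,43]: [(0, 0) (59, 0) (59, 43) (0, 43)]
2. ⊥bis P2·P0 via (10.46,13.275): [(0, 0) (5.7974, 0) (20.9004, 43) (0, 43)]  |A|=574.0021
3. ⊥bis P2·P1 via (5.495,26.3): [(0, 26.6562) (0, 0) (5.7974, 0) (14.8224, 25.6954)]  |A|=272.0379
4. ⊥bis P2·P3 via (13.055,13.62): [(0, 26.6562) (0, 0) (5.7974, 0) (14.8224, 25.6954)]  |A|=272.0379
5. ⊥bis P2·P4 via (26.705,11.83): [(0, 26.6562) (0, 0) (5.7974, 0) (14.8224, 25.6954)]  |A|=272.0379
6. ⊥bis P2·P5 via (9.69,9.97): [(0, 26.6562) (0, 0.993) (9.1107, 9.4333) (14.8224, 25.6954)]  |A|=240.1701
7. ⊥bis P2·P6 via (29.74,13.85): [(0, 26.6562) (0, 0.993) (9.1107, 9.4333) (14.8224, 25.6954)]  |A|=240.1701
8. ⊥bis P2·P7 via (19.365,18.085): [(0, 26.6562) (0, 0.993) (9.1107, 9.4333) (14.8224, 25.6954)]  |A|=240.1701
9. ⊥bis P2·P8 via (10.24,24.57): [(7.5165, 26.169) (0, 26.6562) (0, 0.993) (9.1107, 9.4333) (13.7114, 22.532)]  |A|=228.3512
10. canonical 5-gon: [(7.5165, 26.169) (0, 26.6562) (0, 0.993) (9.1107, 9.4333) (13.7114, 22.532)]
11. shoelace: 228.3512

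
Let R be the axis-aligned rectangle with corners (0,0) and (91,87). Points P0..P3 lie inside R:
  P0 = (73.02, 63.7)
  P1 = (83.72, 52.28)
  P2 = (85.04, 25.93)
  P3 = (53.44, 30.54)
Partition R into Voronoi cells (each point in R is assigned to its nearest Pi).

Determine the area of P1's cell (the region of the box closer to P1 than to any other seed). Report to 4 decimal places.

1. box [0,91]×[0,87]: [(0, 0) (91, 0) (91, 87) (0, 87)]
2. ⊥bis P1·P0 via (78.37,57.99): [(16.4779, 0) (91, 0) (91, 69.8237)]  |A|=2601.7059
3. ⊥bis P1·P2 via (84.38,39.105): [(56.7362, 37.7202) (91, 39.4366) (91, 69.8237)]  |A|=520.5879
4. ⊥bis P1·P3 via (68.58,41.41): [(65.4006, 45.8383) (70.726, 38.421) (91, 39.4366) (91, 69.8237)]  |A|=466.8387
5. canonical 4-gon: [(65.4006, 45.8383) (70.726, 38.421) (91, 39.4366) (91, 69.8237)]
6. shoelace: 466.8387

Area of P1's cell: 466.8387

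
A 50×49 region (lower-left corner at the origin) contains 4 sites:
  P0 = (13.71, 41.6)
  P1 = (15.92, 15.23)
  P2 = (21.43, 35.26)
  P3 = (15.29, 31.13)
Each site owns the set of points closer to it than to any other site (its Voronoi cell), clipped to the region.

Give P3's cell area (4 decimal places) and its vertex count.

Area of P3's cell: 259.8561 (4 vertices)

1. box [0,50]×[0,49]: [(0, 0) (50, 0) (50, 49) (0, 49)]
2. ⊥bis P3·P0 via (14.5,36.365): [(0, 34.1768) (0, 0) (50, 0) (50, 41.7222)]  |A|=1897.4764
3. ⊥bis P3·P1 via (15.605,23.18): [(0, 34.1768) (0, 22.5617) (50, 24.5428) (50, 41.7222)]  |A|=719.8636
4. ⊥bis P3·P2 via (18.36,33.195): [(16.0685, 36.6017) (0, 34.1768) (0, 22.5617) (24.8501, 23.5463)]  |A|=259.8561
5. canonical 4-gon: [(16.0685, 36.6017) (0, 34.1768) (0, 22.5617) (24.8501, 23.5463)]
6. shoelace: 259.8561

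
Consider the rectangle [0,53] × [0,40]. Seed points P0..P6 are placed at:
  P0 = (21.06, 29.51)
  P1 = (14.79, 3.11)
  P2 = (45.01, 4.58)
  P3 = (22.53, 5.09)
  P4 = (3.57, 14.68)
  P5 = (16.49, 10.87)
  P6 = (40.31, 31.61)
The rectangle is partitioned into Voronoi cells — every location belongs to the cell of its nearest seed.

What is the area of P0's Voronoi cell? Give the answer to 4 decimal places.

1. box [0,53]×[0,40]: [(0, 0) (53, 0) (53, 40) (0, 40)]
2. ⊥bis P0·P1 via (17.925,16.31): [(0, 20.5672) (53, 7.9797) (53, 40) (0, 40)]  |A|=1363.5078
3. ⊥bis P0·P2 via (33.035,17.045): [(0, 20.5672) (29.4265, 13.5784) (53, 36.2252) (53, 40) (0, 40)]  |A|=1030.5858
4. ⊥bis P0·P3 via (21.795,17.3): [(0, 20.5672) (15.382, 16.914) (34.0696, 18.0389) (53, 36.2252) (53, 40) (0, 40)]  |A|=991.5195
5. ⊥bis P0·P4 via (12.315,22.095): [(0, 36.6189) (16.6437, 16.9899) (34.0696, 18.0389) (53, 36.2252) (53, 40) (0, 40)]  |A|=855.0511
6. ⊥bis P0·P5 via (18.775,20.19): [(0, 36.6189) (12.6588, 21.6895) (28.8343, 17.7237) (34.0696, 18.0389) (53, 36.2252) (53, 40) (0, 40)]  |A|=824.9434
7. ⊥bis P0·P6 via (30.685,30.56): [(0, 36.6189) (12.6588, 21.6895) (28.8343, 17.7237) (32.0641, 17.9182) (29.6552, 40) (0, 40)]  |A|=510.5873
8. canonical 6-gon: [(0, 36.6189) (12.6588, 21.6895) (28.8343, 17.7237) (32.0641, 17.9182) (29.6552, 40) (0, 40)]
9. shoelace: 510.5873

Area of P0's cell: 510.5873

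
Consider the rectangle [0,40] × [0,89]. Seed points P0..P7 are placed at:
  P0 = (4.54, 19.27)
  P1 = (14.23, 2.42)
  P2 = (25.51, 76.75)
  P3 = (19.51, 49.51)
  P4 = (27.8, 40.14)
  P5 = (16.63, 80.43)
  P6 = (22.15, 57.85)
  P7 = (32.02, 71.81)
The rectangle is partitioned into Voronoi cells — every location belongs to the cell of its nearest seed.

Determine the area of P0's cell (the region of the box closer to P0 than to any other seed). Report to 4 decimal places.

Area of P0's cell: 484.9671

1. box [0,40]×[0,89]: [(0, 0) (40, 0) (40, 89) (0, 89)]
2. ⊥bis P0·P1 via (9.385,10.845): [(0, 5.4479) (40, 28.4509) (40, 89) (0, 89)]  |A|=2882.0235
3. ⊥bis P0·P2 via (15.025,48.01): [(0, 53.4915) (0, 5.4479) (40, 28.4509) (40, 38.8986)]  |A|=1169.8238
4. ⊥bis P0·P3 via (12.025,34.39): [(0, 40.3429) (0, 5.4479) (32.6086, 24.2003)]  |A|=568.9374
5. ⊥bis P0·P4 via (16.17,29.705): [(11.9196, 34.4422) (0, 40.3429) (0, 5.4479) (25.0231, 19.8381)]  |A|=484.9671
6. ⊥bis P0·P5 via (10.585,49.85): [(11.9196, 34.4422) (0, 40.3429) (0, 5.4479) (25.0231, 19.8381)]  |A|=484.9671
7. ⊥bis P0·P6 via (13.345,38.56): [(11.9196, 34.4422) (0, 40.3429) (0, 5.4479) (25.0231, 19.8381)]  |A|=484.9671
8. ⊥bis P0·P7 via (18.28,45.54): [(11.9196, 34.4422) (0, 40.3429) (0, 5.4479) (25.0231, 19.8381)]  |A|=484.9671
9. canonical 4-gon: [(11.9196, 34.4422) (0, 40.3429) (0, 5.4479) (25.0231, 19.8381)]
10. shoelace: 484.9671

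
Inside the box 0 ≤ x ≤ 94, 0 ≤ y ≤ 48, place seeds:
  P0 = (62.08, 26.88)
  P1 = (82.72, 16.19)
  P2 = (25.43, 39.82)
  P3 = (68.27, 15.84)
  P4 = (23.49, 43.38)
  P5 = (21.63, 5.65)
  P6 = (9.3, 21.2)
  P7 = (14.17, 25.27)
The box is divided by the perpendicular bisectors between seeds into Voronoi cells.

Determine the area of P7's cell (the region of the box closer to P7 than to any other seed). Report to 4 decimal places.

Area of P7's cell: 377.7897

1. box [0,94]×[0,48]: [(0, 0) (94, 0) (94, 48) (0, 48)]
2. ⊥bis P7·P0 via (38.125,26.075): [(0, 0) (39.0012, 0) (37.3882, 48) (0, 48)]  |A|=1833.347
3. ⊥bis P7·P1 via (48.445,20.73): [(0, 0) (39.0012, 0) (37.3882, 48) (0, 48)]  |A|=1833.347
4. ⊥bis P7·P2 via (19.8,32.545): [(0, 47.8679) (0, 0) (39.0012, 0) (38.3911, 18.1577)]  |A|=1272.9357
5. ⊥bis P7·P3 via (41.22,20.555): [(0, 47.8679) (0, 0) (37.6371, 0) (38.7808, 6.5611) (38.3911, 18.1577)]  |A|=1268.4607
6. ⊥bis P7·P4 via (18.83,34.325): [(14.8596, 36.3683) (0, 44.0155) (0, 0) (37.6371, 0) (38.7808, 6.5611) (38.3911, 18.1577)]  |A|=1239.8385
7. ⊥bis P7·P5 via (17.9,15.46): [(33.9777, 21.5731) (14.8596, 36.3683) (0, 44.0155) (0, 8.654)]  |A|=637.5767
8. ⊥bis P7·P6 via (11.735,23.235): [(18.1525, 15.556) (33.9777, 21.5731) (14.8596, 36.3683) (0, 44.0155) (0, 37.2766)]  |A|=377.7897
9. canonical 5-gon: [(18.1525, 15.556) (33.9777, 21.5731) (14.8596, 36.3683) (0, 44.0155) (0, 37.2766)]
10. shoelace: 377.7897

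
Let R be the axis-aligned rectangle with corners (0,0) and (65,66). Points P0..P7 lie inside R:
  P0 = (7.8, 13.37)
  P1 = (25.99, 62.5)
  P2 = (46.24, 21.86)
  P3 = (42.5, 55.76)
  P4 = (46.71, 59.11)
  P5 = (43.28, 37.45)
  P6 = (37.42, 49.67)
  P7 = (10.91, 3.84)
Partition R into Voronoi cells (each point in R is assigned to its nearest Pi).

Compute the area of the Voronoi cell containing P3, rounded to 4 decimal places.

Area of P3's cell: 136.4636

1. box [0,65]×[0,66]: [(0, 0) (65, 0) (65, 66) (0, 66)]
2. ⊥bis P3·P0 via (25.15,34.565): [(0, 55.1525) (65, 1.9442) (65, 66) (0, 66)]  |A|=2434.356
3. ⊥bis P3·P1 via (34.245,59.13): [(24.4504, 35.1377) (65, 1.9442) (65, 66) (37.0496, 66)]  |A|=1730.0248
4. ⊥bis P3·P2 via (44.37,38.81): [(25.0809, 36.6819) (65, 41.086) (65, 66) (37.0496, 66)]  |A|=906.9988
5. ⊥bis P3·P4 via (44.605,57.435): [(25.0809, 36.6819) (58.2104, 40.3369) (37.7896, 66) (37.0496, 66)]  |A|=473.2692
6. ⊥bis P3·P5 via (42.89,46.605): [(28.8883, 46.0085) (52.8839, 47.0307) (37.7896, 66) (37.0496, 66)]  |A|=242.7013
7. ⊥bis P3·P6 via (39.96,52.715): [(33.7432, 57.9008) (47.0712, 46.7831) (52.8839, 47.0307) (37.7896, 66) (37.0496, 66)]  |A|=136.4636
8. ⊥bis P3·P7 via (26.705,29.8): [(33.7432, 57.9008) (47.0712, 46.7831) (52.8839, 47.0307) (37.7896, 66) (37.0496, 66)]  |A|=136.4636
9. canonical 5-gon: [(33.7432, 57.9008) (47.0712, 46.7831) (52.8839, 47.0307) (37.7896, 66) (37.0496, 66)]
10. shoelace: 136.4636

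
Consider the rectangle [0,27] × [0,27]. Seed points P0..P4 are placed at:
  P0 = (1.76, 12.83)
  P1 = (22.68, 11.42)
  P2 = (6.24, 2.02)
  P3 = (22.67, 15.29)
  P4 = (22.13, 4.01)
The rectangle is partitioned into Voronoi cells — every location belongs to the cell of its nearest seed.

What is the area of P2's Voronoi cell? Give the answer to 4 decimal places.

Area of P2's cell: 118.1013

1. box [0,27]×[0,27]: [(0, 0) (27, 0) (27, 27) (0, 27)]
2. ⊥bis P2·P0 via (4,7.425): [(0, 5.7673) (0, 0) (27, 0) (27, 16.9569)]  |A|=306.7766
3. ⊥bis P2·P1 via (14.46,6.72): [(12.1303, 10.7945) (0, 5.7673) (0, 0) (18.3023, 0)]  |A|=133.7614
4. ⊥bis P2·P3 via (14.455,8.655): [(12.1303, 10.7945) (0, 5.7673) (0, 0) (18.3023, 0)]  |A|=133.7614
5. ⊥bis P2·P4 via (14.185,3.015): [(13.5137, 8.3749) (12.1303, 10.7945) (0, 5.7673) (0, 0) (14.5626, 0)]  |A|=118.1013
6. canonical 5-gon: [(13.5137, 8.3749) (12.1303, 10.7945) (0, 5.7673) (0, 0) (14.5626, 0)]
7. shoelace: 118.1013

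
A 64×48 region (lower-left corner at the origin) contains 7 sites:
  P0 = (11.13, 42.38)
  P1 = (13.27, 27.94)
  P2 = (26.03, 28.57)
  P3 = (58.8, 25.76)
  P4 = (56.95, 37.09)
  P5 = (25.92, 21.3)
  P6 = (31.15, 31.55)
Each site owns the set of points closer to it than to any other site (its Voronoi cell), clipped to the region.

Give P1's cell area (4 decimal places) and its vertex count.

1. box [0,64]×[0,48]: [(0, 0) (64, 0) (64, 48) (0, 48)]
2. ⊥bis P1·P0 via (12.2,35.16): [(0, 33.352) (0, 0) (64, 0) (64, 42.8367)]  |A|=2438.0383
3. ⊥bis P1·P2 via (19.65,28.255): [(19.2574, 36.2059) (0, 33.352) (0, 0) (21.045, 0)]  |A|=702.1141
4. ⊥bis P1·P3 via (36.035,26.85): [(19.2574, 36.2059) (0, 33.352) (0, 0) (21.045, 0)]  |A|=702.1141
5. ⊥bis P1·P4 via (35.11,32.515): [(19.2574, 36.2059) (0, 33.352) (0, 0) (21.045, 0)]  |A|=702.1141
6. ⊥bis P1·P5 via (19.595,24.62): [(19.8093, 25.0283) (19.2574, 36.2059) (0, 33.352) (0, 0) (6.6719, 0)]  |A|=522.247
7. ⊥bis P1·P6 via (22.21,29.745): [(19.8093, 25.0283) (19.2574, 36.2059) (0, 33.352) (0, 0) (6.6719, 0)]  |A|=522.247
8. canonical 5-gon: [(19.8093, 25.0283) (19.2574, 36.2059) (0, 33.352) (0, 0) (6.6719, 0)]
9. shoelace: 522.247

Area of P1's cell: 522.2470 (5 vertices)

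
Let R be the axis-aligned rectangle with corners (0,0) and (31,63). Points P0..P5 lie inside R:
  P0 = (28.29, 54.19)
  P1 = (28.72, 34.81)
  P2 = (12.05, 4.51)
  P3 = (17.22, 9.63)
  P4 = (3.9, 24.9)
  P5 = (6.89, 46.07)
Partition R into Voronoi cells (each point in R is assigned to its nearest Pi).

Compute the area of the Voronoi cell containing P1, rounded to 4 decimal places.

1. box [0,31]×[0,63]: [(0, 0) (31, 0) (31, 63) (0, 63)]
2. ⊥bis P1·P0 via (28.505,44.5): [(0, 43.8675) (0, 0) (31, 0) (31, 44.5554)]  |A|=1370.5549
3. ⊥bis P1·P2 via (20.385,19.66): [(0, 43.8675) (0, 30.8751) (31, 13.82) (31, 44.5554)]  |A|=677.7806
4. ⊥bis P1·P3 via (22.97,22.22): [(0, 43.8675) (0, 32.7107) (31, 18.5526) (31, 44.5554)]  |A|=575.9741
5. ⊥bis P1·P4 via (16.31,29.855): [(10.6211, 44.1032) (18.553, 24.2373) (31, 18.5526) (31, 44.5554)]  |A|=366.0444
6. ⊥bis P1·P5 via (17.805,40.44): [(19.7995, 44.3068) (14.5801, 34.1877) (18.553, 24.2373) (31, 18.5526) (31, 44.5554)]  |A|=320.1368
7. canonical 5-gon: [(19.7995, 44.3068) (14.5801, 34.1877) (18.553, 24.2373) (31, 18.5526) (31, 44.5554)]
8. shoelace: 320.1368

Area of P1's cell: 320.1368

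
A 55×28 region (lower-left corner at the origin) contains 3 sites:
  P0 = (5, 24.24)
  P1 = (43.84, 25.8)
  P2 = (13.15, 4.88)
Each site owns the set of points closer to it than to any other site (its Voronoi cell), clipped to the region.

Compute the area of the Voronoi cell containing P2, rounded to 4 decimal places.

Area of P2's cell: 542.6527

1. box [0,55]×[0,28]: [(0, 0) (55, 0) (55, 28) (0, 28)]
2. ⊥bis P2·P0 via (9.075,14.56): [(0, 10.7397) (0, 0) (55, 0) (55, 28) (41.0012, 28)]  |A|=1186.1534
3. ⊥bis P2·P1 via (28.495,15.34): [(24.578, 21.0863) (0, 10.7397) (0, 0) (38.9516, 0)]  |A|=542.6527
4. canonical 4-gon: [(24.578, 21.0863) (0, 10.7397) (0, 0) (38.9516, 0)]
5. shoelace: 542.6527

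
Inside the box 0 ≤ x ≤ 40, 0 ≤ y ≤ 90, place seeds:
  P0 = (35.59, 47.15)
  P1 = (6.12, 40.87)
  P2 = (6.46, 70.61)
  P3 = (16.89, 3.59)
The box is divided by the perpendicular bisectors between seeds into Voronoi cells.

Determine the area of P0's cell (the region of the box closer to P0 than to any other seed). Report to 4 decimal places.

Area of P0's cell: 886.3199

1. box [0,40]×[0,90]: [(0, 0) (40, 0) (40, 90) (0, 90)]
2. ⊥bis P0·P1 via (20.855,44.01): [(30.2334, 0) (40, 0) (40, 90) (11.0546, 90)]  |A|=1742.037
3. ⊥bis P0·P2 via (21.025,58.88): [(18.3848, 55.6017) (30.2334, 0) (40, 0) (40, 82.441)]  |A|=1162.5073
4. ⊥bis P0·P3 via (26.24,25.37): [(18.3848, 55.6017) (24.6849, 26.0376) (40, 19.4629) (40, 82.441)]  |A|=886.3199
5. canonical 4-gon: [(18.3848, 55.6017) (24.6849, 26.0376) (40, 19.4629) (40, 82.441)]
6. shoelace: 886.3199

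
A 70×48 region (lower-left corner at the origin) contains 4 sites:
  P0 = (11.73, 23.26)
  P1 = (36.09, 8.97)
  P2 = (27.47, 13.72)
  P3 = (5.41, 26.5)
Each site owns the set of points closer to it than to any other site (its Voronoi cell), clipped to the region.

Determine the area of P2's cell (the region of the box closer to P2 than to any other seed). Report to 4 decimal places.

1. box [0,70]×[0,48]: [(0, 0) (70, 0) (70, 48) (0, 48)]
2. ⊥bis P2·P0 via (19.6,18.49): [(8.3932, 0) (70, 0) (70, 48) (37.486, 48)]  |A|=2258.8989
3. ⊥bis P2·P1 via (31.78,11.345): [(8.3932, 0) (25.5284, 0) (51.9785, 48) (37.486, 48)]  |A|=759.0651
4. ⊥bis P2·P3 via (16.44,20.11): [(8.3932, 0) (25.5284, 0) (51.9785, 48) (37.486, 48)]  |A|=759.0651
5. canonical 4-gon: [(8.3932, 0) (25.5284, 0) (51.9785, 48) (37.486, 48)]
6. shoelace: 759.0651

Area of P2's cell: 759.0651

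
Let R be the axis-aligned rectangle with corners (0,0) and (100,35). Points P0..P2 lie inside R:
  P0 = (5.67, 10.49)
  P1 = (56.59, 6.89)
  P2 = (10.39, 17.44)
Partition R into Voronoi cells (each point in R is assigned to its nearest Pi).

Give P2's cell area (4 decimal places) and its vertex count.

Area of P2's cell: 937.1747 (5 vertices)

1. box [0,100]×[0,35]: [(0, 0) (100, 0) (100, 35) (0, 35)]
2. ⊥bis P2·P0 via (8.03,13.965): [(0, 19.4185) (28.5929, 0) (100, 0) (100, 35) (0, 35)]  |A|=3222.3851
3. ⊥bis P2·P1 via (33.49,12.165): [(0, 19.4185) (28.5929, 0) (30.7121, 0) (38.7045, 35) (0, 35)]  |A|=937.1747
4. canonical 5-gon: [(0, 19.4185) (28.5929, 0) (30.7121, 0) (38.7045, 35) (0, 35)]
5. shoelace: 937.1747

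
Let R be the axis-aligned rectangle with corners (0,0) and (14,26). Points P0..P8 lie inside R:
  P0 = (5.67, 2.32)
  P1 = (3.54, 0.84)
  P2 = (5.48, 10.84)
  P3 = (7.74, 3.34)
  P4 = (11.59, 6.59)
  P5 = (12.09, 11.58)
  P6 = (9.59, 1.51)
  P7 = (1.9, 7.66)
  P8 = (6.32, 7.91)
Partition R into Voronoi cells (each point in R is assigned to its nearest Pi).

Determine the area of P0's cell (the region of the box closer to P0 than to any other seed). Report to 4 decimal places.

Area of P0's cell: 13.7842

1. box [0,14]×[0,26]: [(0, 0) (14, 0) (14, 26) (0, 26)]
2. ⊥bis P0·P1 via (4.605,1.58): [(0, 8.2075) (5.7028, 0) (14, 0) (14, 26) (0, 26)]  |A|=340.5971
3. ⊥bis P0·P2 via (5.575,6.58): [(1.1986, 6.4824) (5.7028, 0) (14, 0) (14, 6.7679)]  |A|=70.2118
4. ⊥bis P0·P3 via (6.705,2.83): [(4.865, 6.5642) (1.1986, 6.4824) (5.7028, 0) (8.0995, 0)]  |A|=19.9335
5. ⊥bis P0·P4 via (8.63,4.455): [(4.865, 6.5642) (1.1986, 6.4824) (5.7028, 0) (8.0995, 0)]  |A|=19.9335
6. ⊥bis P0·P5 via (8.88,6.95): [(4.865, 6.5642) (1.1986, 6.4824) (5.7028, 0) (8.0995, 0)]  |A|=19.9335
7. ⊥bis P0·P6 via (7.63,1.915): [(7.4899, 1.2371) (4.865, 6.5642) (1.1986, 6.4824) (5.7028, 0) (7.2343, 0)]  |A|=19.3983
8. ⊥bis P0·P7 via (3.785,4.99): [(7.4899, 1.2371) (5.1617, 5.962) (2.7455, 4.2561) (5.7028, 0) (7.2343, 0)]  |A|=14.2734
9. ⊥bis P0·P8 via (5.995,5.115): [(7.4899, 1.2371) (5.5538, 5.1663) (4.2495, 5.318) (2.7455, 4.2561) (5.7028, 0) (7.2343, 0)]  |A|=13.7842
10. canonical 6-gon: [(7.4899, 1.2371) (5.5538, 5.1663) (4.2495, 5.318) (2.7455, 4.2561) (5.7028, 0) (7.2343, 0)]
11. shoelace: 13.7842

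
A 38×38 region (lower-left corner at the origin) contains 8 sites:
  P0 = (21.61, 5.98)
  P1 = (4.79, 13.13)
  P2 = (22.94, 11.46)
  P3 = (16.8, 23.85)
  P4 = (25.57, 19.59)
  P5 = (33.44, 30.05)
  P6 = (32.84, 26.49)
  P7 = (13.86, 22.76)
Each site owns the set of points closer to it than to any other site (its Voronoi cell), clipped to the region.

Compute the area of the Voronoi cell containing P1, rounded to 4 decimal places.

1. box [0,38]×[0,38]: [(0, 0) (38, 0) (38, 38) (0, 38)]
2. ⊥bis P1·P0 via (13.2,9.555): [(0, 0) (9.1383, 0) (25.2917, 38) (0, 38)]  |A|=654.1688
3. ⊥bis P1·P2 via (13.865,12.295): [(0, 0) (9.1383, 0) (13.7269, 10.7946) (16.2301, 38) (0, 38)]  |A|=530.9077
4. ⊥bis P1·P3 via (10.795,18.49): [(0, 30.584) (0, 0) (9.1383, 0) (13.7269, 10.7946) (14.0948, 14.7931)]  |A|=290.3182
5. ⊥bis P1·P4 via (15.18,16.36): [(0, 30.584) (0, 0) (9.1383, 0) (13.7269, 10.7946) (14.0948, 14.7931)]  |A|=290.3182
6. ⊥bis P1·P5 via (19.115,21.59): [(0, 30.584) (0, 0) (9.1383, 0) (13.7269, 10.7946) (14.0948, 14.7931)]  |A|=290.3182
7. ⊥bis P1·P6 via (18.815,19.81): [(0, 30.584) (0, 0) (9.1383, 0) (13.7269, 10.7946) (14.0948, 14.7931)]  |A|=290.3182
8. ⊥bis P1·P7 via (9.325,17.945): [(0, 26.7277) (0, 0) (9.1383, 0) (13.7269, 10.7946) (13.9813, 13.5594)]  |A|=253.7701
9. canonical 5-gon: [(0, 26.7277) (0, 0) (9.1383, 0) (13.7269, 10.7946) (13.9813, 13.5594)]
10. shoelace: 253.7701

Area of P1's cell: 253.7701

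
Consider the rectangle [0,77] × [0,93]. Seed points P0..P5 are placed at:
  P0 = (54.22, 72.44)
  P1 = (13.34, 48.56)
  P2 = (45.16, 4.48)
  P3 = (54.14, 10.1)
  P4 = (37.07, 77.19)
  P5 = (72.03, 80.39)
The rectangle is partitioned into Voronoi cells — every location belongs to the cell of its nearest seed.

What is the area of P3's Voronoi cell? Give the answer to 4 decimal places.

1. box [0,77]×[0,93]: [(0, 0) (77, 0) (77, 93) (0, 93)]
2. ⊥bis P3·P0 via (54.18,41.27): [(0, 41.3395) (0, 0) (77, 0) (77, 41.2407)]  |A|=3179.3394
3. ⊥bis P3·P1 via (33.74,29.33): [(45.0063, 41.2818) (6.0922, 0) (77, 0) (77, 41.2407)]  |A|=2123.3221
4. ⊥bis P3·P2 via (49.65,7.29): [(45.0063, 41.2818) (35.0121, 30.6795) (54.2123, 0) (77, 0) (77, 41.2407)]  |A|=1385.1718
5. ⊥bis P3·P4 via (45.605,43.645): [(45.0063, 41.2818) (35.0121, 30.6795) (54.2123, 0) (77, 0) (77, 41.2407)]  |A|=1385.1718
6. ⊥bis P3·P5 via (63.085,45.245): [(45.0063, 41.2818) (35.0121, 30.6795) (54.2123, 0) (77, 0) (77, 41.2407)]  |A|=1385.1718
7. canonical 5-gon: [(45.0063, 41.2818) (35.0121, 30.6795) (54.2123, 0) (77, 0) (77, 41.2407)]
8. shoelace: 1385.1718

Area of P3's cell: 1385.1718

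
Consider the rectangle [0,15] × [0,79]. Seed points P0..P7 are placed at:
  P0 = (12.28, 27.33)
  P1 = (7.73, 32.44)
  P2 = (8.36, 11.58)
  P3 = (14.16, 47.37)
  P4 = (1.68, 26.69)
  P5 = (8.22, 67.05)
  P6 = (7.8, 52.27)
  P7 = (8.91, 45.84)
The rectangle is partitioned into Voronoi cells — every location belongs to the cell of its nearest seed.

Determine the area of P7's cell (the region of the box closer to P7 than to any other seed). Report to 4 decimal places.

1. box [0,15]×[0,79]: [(0, 0) (15, 0) (15, 79) (0, 79)]
2. ⊥bis P7·P0 via (10.595,36.585): [(0, 34.656) (15, 37.387) (15, 79) (0, 79)]  |A|=644.6773
3. ⊥bis P7·P1 via (8.32,39.14): [(0, 39.8727) (15, 38.5518) (15, 79) (0, 79)]  |A|=596.8169
4. ⊥bis P7·P2 via (8.635,28.71): [(0, 39.8727) (15, 38.5518) (15, 79) (0, 79)]  |A|=596.8169
5. ⊥bis P7·P3 via (11.535,46.605): [(0, 39.8727) (13.8525, 38.6528) (2.0942, 79) (0, 79)]  |A|=313.2526
6. ⊥bis P7·P4 via (5.295,36.265): [(0, 39.8727) (13.8525, 38.6528) (2.0942, 79) (0, 79)]  |A|=313.2526
7. ⊥bis P7·P5 via (8.565,56.445): [(0, 56.1664) (0, 39.8727) (13.8525, 38.6528) (8.6664, 56.4483)]  |A|=190.6966
8. ⊥bis P7·P6 via (8.355,49.055): [(0, 47.6127) (0, 39.8727) (13.8525, 38.6528) (10.7029, 49.4603)]  |A|=114.3547
9. canonical 4-gon: [(0, 47.6127) (0, 39.8727) (13.8525, 38.6528) (10.7029, 49.4603)]
10. shoelace: 114.3547

Area of P7's cell: 114.3547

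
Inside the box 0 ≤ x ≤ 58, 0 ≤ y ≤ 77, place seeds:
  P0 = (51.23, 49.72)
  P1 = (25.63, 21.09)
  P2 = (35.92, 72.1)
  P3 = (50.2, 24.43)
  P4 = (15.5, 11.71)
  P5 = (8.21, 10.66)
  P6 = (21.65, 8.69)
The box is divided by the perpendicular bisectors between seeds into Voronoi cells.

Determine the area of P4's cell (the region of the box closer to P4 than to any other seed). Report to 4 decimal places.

Area of P4's cell: 143.8965

1. box [0,58]×[0,77]: [(0, 0) (58, 0) (58, 77) (0, 77)]
2. ⊥bis P4·P0 via (33.365,30.715): [(0, 62.0786) (0, 0) (58, 0) (58, 7.5577)]  |A|=2019.4538
3. ⊥bis P4·P1 via (20.565,16.4): [(0, 38.6093) (0, 0) (35.7508, 0)]  |A|=690.1568
4. ⊥bis P4·P2 via (25.71,41.905): [(0, 38.6093) (0, 0) (35.7508, 0)]  |A|=690.1568
5. ⊥bis P4·P3 via (32.85,18.07): [(0, 38.6093) (0, 0) (35.7508, 0)]  |A|=690.1568
6. ⊥bis P4·P5 via (11.855,11.185): [(9.3611, 28.4997) (13.466, 0) (35.7508, 0)]  |A|=317.555
7. ⊥bis P4·P6 via (18.575,10.2): [(21.2541, 15.6558) (9.3611, 28.4997) (13.466, 0) (13.5662, 0)]  |A|=143.8965
8. canonical 4-gon: [(21.2541, 15.6558) (9.3611, 28.4997) (13.466, 0) (13.5662, 0)]
9. shoelace: 143.8965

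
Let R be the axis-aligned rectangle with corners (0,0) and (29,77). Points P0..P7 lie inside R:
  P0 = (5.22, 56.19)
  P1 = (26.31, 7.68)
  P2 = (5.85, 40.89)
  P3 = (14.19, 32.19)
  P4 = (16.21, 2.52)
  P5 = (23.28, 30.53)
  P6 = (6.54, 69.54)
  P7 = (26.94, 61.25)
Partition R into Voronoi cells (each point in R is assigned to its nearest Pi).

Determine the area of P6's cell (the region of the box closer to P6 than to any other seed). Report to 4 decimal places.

1. box [0,29]×[0,77]: [(0, 0) (29, 0) (29, 77) (0, 77)]
2. ⊥bis P6·P0 via (5.88,62.865): [(0, 63.4464) (29, 60.579) (29, 77) (0, 77)]  |A|=434.6321
3. ⊥bis P6·P1 via (16.425,38.61): [(0, 63.4464) (29, 60.579) (29, 77) (0, 77)]  |A|=434.6321
4. ⊥bis P6·P2 via (6.195,55.215): [(0, 63.4464) (29, 60.579) (29, 77) (0, 77)]  |A|=434.6321
5. ⊥bis P6·P3 via (10.365,50.865): [(0, 63.4464) (29, 60.579) (29, 77) (0, 77)]  |A|=434.6321
6. ⊥bis P6·P4 via (11.375,36.03): [(0, 63.4464) (29, 60.579) (29, 77) (0, 77)]  |A|=434.6321
7. ⊥bis P6·P5 via (14.91,50.035): [(0, 63.4464) (29, 60.579) (29, 77) (0, 77)]  |A|=434.6321
8. ⊥bis P6·P7 via (16.74,65.395): [(0, 63.4464) (15.3321, 61.9304) (21.456, 77) (0, 77)]  |A|=265.5687
9. canonical 4-gon: [(0, 63.4464) (15.3321, 61.9304) (21.456, 77) (0, 77)]
10. shoelace: 265.5687

Area of P6's cell: 265.5687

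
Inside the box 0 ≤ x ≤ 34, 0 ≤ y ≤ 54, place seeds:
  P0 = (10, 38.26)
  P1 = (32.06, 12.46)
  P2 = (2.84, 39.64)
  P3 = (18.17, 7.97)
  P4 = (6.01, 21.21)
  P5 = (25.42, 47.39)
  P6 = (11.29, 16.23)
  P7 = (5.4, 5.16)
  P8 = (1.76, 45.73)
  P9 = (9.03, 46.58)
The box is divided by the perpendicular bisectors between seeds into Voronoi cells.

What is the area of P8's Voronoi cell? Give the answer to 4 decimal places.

Area of P8's cell: 57.5550

1. box [0,34]×[0,54]: [(0, 0) (34, 0) (34, 54) (0, 54)]
2. ⊥bis P8·P0 via (5.88,41.995): [(0, 35.5089) (16.7632, 54) (0, 54)]  |A|=154.9848
3. ⊥bis P8·P1 via (16.91,29.095): [(0, 35.5089) (16.7632, 54) (0, 54)]  |A|=154.9848
4. ⊥bis P8·P2 via (2.3,42.685): [(0, 42.2771) (7.3112, 43.5737) (16.7632, 54) (0, 54)]  |A|=130.243
5. ⊥bis P8·P3 via (9.965,26.85): [(0, 42.2771) (7.3112, 43.5737) (16.7632, 54) (0, 54)]  |A|=130.243
6. ⊥bis P8·P4 via (3.885,33.47): [(0, 42.2771) (7.3112, 43.5737) (16.7632, 54) (0, 54)]  |A|=130.243
7. ⊥bis P8·P5 via (13.59,46.56): [(0, 42.2771) (7.3112, 43.5737) (13.3334, 50.2167) (13.068, 54) (0, 54)]  |A|=123.2531
8. ⊥bis P8·P6 via (6.525,30.98): [(0, 42.2771) (7.3112, 43.5737) (13.3334, 50.2167) (13.068, 54) (0, 54)]  |A|=123.2531
9. ⊥bis P8·P7 via (3.58,25.445): [(0, 42.2771) (7.3112, 43.5737) (13.3334, 50.2167) (13.068, 54) (0, 54)]  |A|=123.2531
10. ⊥bis P8·P9 via (5.395,46.155): [(0, 42.2771) (5.7296, 43.2932) (4.4778, 54) (0, 54)]  |A|=57.555
11. canonical 4-gon: [(0, 42.2771) (5.7296, 43.2932) (4.4778, 54) (0, 54)]
12. shoelace: 57.555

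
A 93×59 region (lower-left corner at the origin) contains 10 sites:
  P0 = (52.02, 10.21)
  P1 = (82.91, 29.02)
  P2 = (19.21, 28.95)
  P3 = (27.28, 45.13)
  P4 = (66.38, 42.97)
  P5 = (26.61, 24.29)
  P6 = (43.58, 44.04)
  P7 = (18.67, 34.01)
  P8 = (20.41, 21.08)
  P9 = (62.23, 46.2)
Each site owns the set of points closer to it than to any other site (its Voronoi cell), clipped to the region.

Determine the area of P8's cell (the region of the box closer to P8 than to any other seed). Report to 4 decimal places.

Area of P8's cell: 679.0984

1. box [0,93]×[0,59]: [(0, 0) (93, 0) (93, 59) (0, 59)]
2. ⊥bis P8·P0 via (36.215,15.645): [(0, 0) (30.835, 0) (51.1239, 59) (0, 59)]  |A|=2417.7868
3. ⊥bis P8·P1 via (51.66,25.05): [(0, 0) (30.835, 0) (48.3659, 50.9798) (47.347, 59) (0, 59)]  |A|=2402.6412
4. ⊥bis P8·P2 via (19.81,25.015): [(0, 21.9944) (0, 0) (30.835, 0) (40.5232, 28.1733)]  |A|=880.0044
5. ⊥bis P8·P3 via (23.845,33.105): [(0, 21.9944) (0, 0) (30.835, 0) (40.5232, 28.1733)]  |A|=880.0044
6. ⊥bis P8·P4 via (43.395,32.025): [(0, 21.9944) (0, 0) (30.835, 0) (40.5232, 28.1733)]  |A|=880.0044
7. ⊥bis P8·P5 via (23.51,22.685): [(22.1212, 25.3674) (0, 21.9944) (0, 0) (30.835, 0) (32.5991, 5.1298)]  |A|=679.0984
8. ⊥bis P8·P6 via (31.995,32.56): [(22.1212, 25.3674) (0, 21.9944) (0, 0) (30.835, 0) (32.5991, 5.1298)]  |A|=679.0984
9. ⊥bis P8·P7 via (19.54,27.545): [(22.1212, 25.3674) (0, 21.9944) (0, 0) (30.835, 0) (32.5991, 5.1298)]  |A|=679.0984
10. ⊥bis P8·P9 via (41.32,33.64): [(22.1212, 25.3674) (0, 21.9944) (0, 0) (30.835, 0) (32.5991, 5.1298)]  |A|=679.0984
11. canonical 5-gon: [(22.1212, 25.3674) (0, 21.9944) (0, 0) (30.835, 0) (32.5991, 5.1298)]
12. shoelace: 679.0984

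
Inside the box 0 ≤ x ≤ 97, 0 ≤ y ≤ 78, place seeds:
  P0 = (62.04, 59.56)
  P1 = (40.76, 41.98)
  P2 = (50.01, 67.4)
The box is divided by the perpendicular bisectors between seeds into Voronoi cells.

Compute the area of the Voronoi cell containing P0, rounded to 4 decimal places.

1. box [0,97]×[0,78]: [(0, 0) (97, 0) (97, 78) (0, 78)]
2. ⊥bis P0·P1 via (51.4,50.77): [(93.3425, 0) (97, 0) (97, 78) (28.9045, 78)]  |A|=2798.3651
3. ⊥bis P0·P2 via (56.025,63.48): [(49.355, 53.2454) (93.3425, 0) (97, 0) (97, 78) (65.4877, 78)]  |A|=2345.563
4. canonical 5-gon: [(49.355, 53.2454) (93.3425, 0) (97, 0) (97, 78) (65.4877, 78)]
5. shoelace: 2345.563

Area of P0's cell: 2345.5630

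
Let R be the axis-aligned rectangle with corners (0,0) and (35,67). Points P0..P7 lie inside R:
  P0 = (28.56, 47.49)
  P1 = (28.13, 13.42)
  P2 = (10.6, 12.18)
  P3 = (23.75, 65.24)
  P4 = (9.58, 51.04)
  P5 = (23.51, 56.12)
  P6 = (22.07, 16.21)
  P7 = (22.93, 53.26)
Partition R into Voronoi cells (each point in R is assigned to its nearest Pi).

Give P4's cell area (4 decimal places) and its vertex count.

1. box [0,35]×[0,67]: [(0, 0) (35, 0) (35, 67) (0, 67)]
2. ⊥bis P4·P0 via (19.07,49.265): [(0, 0) (9.8555, 0) (22.3871, 67) (0, 67)]  |A|=1080.1291
3. ⊥bis P4·P1 via (18.855,32.23): [(0, 22.9328) (15.5819, 30.6161) (22.3871, 67) (0, 67)]  |A|=750.5917
4. ⊥bis P4·P2 via (10.09,31.61): [(0, 31.3452) (15.7958, 31.7598) (22.3871, 67) (0, 67)]  |A|=676.063
5. ⊥bis P4·P3 via (16.665,58.14): [(0, 31.3452) (15.7958, 31.7598) (20.0906, 54.7216) (7.7862, 67) (0, 67)]  |A|=586.4255
6. ⊥bis P4·P5 via (16.545,53.58): [(0, 31.3452) (15.7958, 31.7598) (18.7475, 47.5406) (13.862, 60.9371) (7.7862, 67) (0, 67)]  |A|=559.8875
7. ⊥bis P4·P6 via (15.825,33.625): [(0, 31.3452) (10.2151, 31.6133) (16.1677, 33.7479) (18.7475, 47.5406) (13.862, 60.9371) (7.7862, 67) (0, 67)]  |A|=554.3671
8. ⊥bis P4·P7 via (16.255,52.15): [(0, 31.3452) (10.2151, 31.6133) (16.1677, 33.7479) (17.8338, 42.6558) (15.5748, 56.2404) (13.862, 60.9371) (7.7862, 67) (0, 67)]  |A|=542.6438
9. canonical 8-gon: [(0, 31.3452) (10.2151, 31.6133) (16.1677, 33.7479) (17.8338, 42.6558) (15.5748, 56.2404) (13.862, 60.9371) (7.7862, 67) (0, 67)]
10. shoelace: 542.6438

Area of P4's cell: 542.6438 (8 vertices)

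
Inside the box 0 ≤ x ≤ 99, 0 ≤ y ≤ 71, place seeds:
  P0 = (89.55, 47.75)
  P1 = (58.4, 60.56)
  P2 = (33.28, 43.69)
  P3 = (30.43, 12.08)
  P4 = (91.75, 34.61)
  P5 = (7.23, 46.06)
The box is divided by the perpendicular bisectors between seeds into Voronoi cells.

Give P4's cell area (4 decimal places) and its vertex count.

Area of P4's cell: 1376.4911 (6 vertices)

1. box [0,99]×[0,71]: [(0, 0) (99, 0) (99, 71) (0, 71)]
2. ⊥bis P4·P0 via (90.65,41.18): [(0, 26.0027) (0, 0) (99, 0) (99, 42.578)]  |A|=3394.7447
3. ⊥bis P4·P1 via (75.075,47.585): [(67.0117, 37.2223) (38.0486, 0) (99, 0) (99, 42.578)]  |A|=1815.3755
4. ⊥bis P4·P2 via (62.515,39.15): [(67.0117, 37.2223) (61.0198, 29.5218) (56.4353, 0) (99, 0) (99, 42.578)]  |A|=1543.972
5. ⊥bis P4·P3 via (61.09,23.345): [(67.0117, 37.2223) (61.0198, 29.5218) (60.3664, 25.3144) (69.6673, 0) (99, 0) (99, 42.578)]  |A|=1376.4911
6. ⊥bis P4·P5 via (49.49,40.335): [(67.0117, 37.2223) (61.0198, 29.5218) (60.3664, 25.3144) (69.6673, 0) (99, 0) (99, 42.578)]  |A|=1376.4911
7. canonical 6-gon: [(67.0117, 37.2223) (61.0198, 29.5218) (60.3664, 25.3144) (69.6673, 0) (99, 0) (99, 42.578)]
8. shoelace: 1376.4911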